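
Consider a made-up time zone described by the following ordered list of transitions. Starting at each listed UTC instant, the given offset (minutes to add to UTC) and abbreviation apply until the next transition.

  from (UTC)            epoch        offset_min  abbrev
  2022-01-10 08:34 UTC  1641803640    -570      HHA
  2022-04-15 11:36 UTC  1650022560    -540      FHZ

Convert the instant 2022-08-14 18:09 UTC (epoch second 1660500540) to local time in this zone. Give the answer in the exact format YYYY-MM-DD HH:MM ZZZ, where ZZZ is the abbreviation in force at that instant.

Query: 2022-08-14 18:09 UTC
Rule 2/2 (FHZ, -09:00): 2022-04-15 11:36 UTC ≤ query < +∞
18·60 + 9 - 540 = 549 min
549 = 0·1440 + 549; 549 = 9·60 + 9 → 09:09, same day
→ 2022-08-14 09:09 FHZ

2022-08-14 09:09 FHZ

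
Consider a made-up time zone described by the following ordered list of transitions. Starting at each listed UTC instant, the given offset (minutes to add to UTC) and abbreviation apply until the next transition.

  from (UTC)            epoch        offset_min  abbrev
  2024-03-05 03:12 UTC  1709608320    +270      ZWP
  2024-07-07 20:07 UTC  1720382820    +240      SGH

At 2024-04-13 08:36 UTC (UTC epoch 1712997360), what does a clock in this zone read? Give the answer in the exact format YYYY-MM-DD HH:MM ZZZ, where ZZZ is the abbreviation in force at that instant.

2024-04-13 13:06 ZWP

Query: 2024-04-13 08:36 UTC
Rule 1/2 (ZWP, +04:30): 2024-03-05 03:12 UTC ≤ query < 2024-07-07 20:07 UTC
8·60 + 36 + 270 = 786 min
786 = 0·1440 + 786; 786 = 13·60 + 6 → 13:06, same day
→ 2024-04-13 13:06 ZWP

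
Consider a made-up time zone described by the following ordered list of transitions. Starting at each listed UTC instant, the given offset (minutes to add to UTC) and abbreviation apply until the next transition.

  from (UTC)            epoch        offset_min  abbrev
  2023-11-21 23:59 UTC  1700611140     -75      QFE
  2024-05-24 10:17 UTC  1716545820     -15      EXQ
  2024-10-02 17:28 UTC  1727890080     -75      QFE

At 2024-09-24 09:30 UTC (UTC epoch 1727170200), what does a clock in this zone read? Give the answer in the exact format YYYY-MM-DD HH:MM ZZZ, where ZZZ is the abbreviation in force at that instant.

2024-09-24 09:15 EXQ

Query: 2024-09-24 09:30 UTC
Rule 2/3 (EXQ, -00:15): 2024-05-24 10:17 UTC ≤ query < 2024-10-02 17:28 UTC
9·60 + 30 - 15 = 555 min
555 = 0·1440 + 555; 555 = 9·60 + 15 → 09:15, same day
→ 2024-09-24 09:15 EXQ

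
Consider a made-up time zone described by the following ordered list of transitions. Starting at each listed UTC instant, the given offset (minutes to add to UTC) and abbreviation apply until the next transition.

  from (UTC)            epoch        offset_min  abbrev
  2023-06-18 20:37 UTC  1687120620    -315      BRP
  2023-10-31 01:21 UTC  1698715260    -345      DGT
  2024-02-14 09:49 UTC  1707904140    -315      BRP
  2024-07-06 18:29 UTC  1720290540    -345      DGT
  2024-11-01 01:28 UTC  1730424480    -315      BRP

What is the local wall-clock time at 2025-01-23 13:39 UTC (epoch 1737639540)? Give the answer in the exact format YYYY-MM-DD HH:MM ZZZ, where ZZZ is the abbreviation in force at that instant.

2025-01-23 08:24 BRP

Query: 2025-01-23 13:39 UTC
Rule 5/5 (BRP, -05:15): 2024-11-01 01:28 UTC ≤ query < +∞
13·60 + 39 - 315 = 504 min
504 = 0·1440 + 504; 504 = 8·60 + 24 → 08:24, same day
→ 2025-01-23 08:24 BRP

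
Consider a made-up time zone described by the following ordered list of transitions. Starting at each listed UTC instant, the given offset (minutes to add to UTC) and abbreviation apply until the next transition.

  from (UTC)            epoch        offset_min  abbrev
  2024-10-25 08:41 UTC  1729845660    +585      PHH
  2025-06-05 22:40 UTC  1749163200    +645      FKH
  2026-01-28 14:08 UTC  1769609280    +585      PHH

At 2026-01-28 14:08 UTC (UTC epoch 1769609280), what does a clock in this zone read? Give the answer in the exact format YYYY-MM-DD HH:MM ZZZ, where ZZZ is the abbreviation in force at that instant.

Query: 2026-01-28 14:08 UTC
Rule 3/3 (PHH, +09:45): 2026-01-28 14:08 UTC ≤ query < +∞
14·60 + 8 + 585 = 1433 min
1433 = 0·1440 + 1433; 1433 = 23·60 + 53 → 23:53, same day
→ 2026-01-28 23:53 PHH

2026-01-28 23:53 PHH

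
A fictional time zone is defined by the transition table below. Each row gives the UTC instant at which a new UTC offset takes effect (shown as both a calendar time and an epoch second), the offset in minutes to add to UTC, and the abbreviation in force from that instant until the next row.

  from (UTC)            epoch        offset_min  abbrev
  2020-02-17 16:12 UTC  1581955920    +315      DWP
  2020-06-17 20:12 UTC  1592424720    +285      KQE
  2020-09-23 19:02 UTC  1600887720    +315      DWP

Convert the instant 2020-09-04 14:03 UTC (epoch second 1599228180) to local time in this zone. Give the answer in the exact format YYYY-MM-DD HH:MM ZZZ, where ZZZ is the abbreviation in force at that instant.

Query: 2020-09-04 14:03 UTC
Rule 2/3 (KQE, +04:45): 2020-06-17 20:12 UTC ≤ query < 2020-09-23 19:02 UTC
14·60 + 3 + 285 = 1128 min
1128 = 0·1440 + 1128; 1128 = 18·60 + 48 → 18:48, same day
→ 2020-09-04 18:48 KQE

2020-09-04 18:48 KQE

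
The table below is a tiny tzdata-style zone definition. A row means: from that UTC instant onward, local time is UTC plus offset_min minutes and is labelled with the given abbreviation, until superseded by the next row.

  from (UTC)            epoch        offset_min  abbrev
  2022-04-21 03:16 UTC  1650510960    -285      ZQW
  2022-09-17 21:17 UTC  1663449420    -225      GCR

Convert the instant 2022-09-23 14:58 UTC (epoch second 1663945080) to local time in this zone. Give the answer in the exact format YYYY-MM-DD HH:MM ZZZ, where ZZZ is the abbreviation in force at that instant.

2022-09-23 11:13 GCR

Query: 2022-09-23 14:58 UTC
Rule 2/2 (GCR, -03:45): 2022-09-17 21:17 UTC ≤ query < +∞
14·60 + 58 - 225 = 673 min
673 = 0·1440 + 673; 673 = 11·60 + 13 → 11:13, same day
→ 2022-09-23 11:13 GCR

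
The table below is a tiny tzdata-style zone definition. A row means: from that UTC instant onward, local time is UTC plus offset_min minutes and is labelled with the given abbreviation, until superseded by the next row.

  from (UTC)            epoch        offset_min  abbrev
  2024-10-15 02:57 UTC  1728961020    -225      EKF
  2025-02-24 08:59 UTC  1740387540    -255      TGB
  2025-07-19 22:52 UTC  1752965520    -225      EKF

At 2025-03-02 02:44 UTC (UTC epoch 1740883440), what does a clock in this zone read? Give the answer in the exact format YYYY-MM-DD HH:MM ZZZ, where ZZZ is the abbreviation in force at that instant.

2025-03-01 22:29 TGB

Query: 2025-03-02 02:44 UTC
Rule 2/3 (TGB, -04:15): 2025-02-24 08:59 UTC ≤ query < 2025-07-19 22:52 UTC
2·60 + 44 - 255 = -91 min
-91 = -1·1440 + 1349; 1349 = 22·60 + 29 → 22:29, 2025-03-02 - 1 day = 2025-03-01
→ 2025-03-01 22:29 TGB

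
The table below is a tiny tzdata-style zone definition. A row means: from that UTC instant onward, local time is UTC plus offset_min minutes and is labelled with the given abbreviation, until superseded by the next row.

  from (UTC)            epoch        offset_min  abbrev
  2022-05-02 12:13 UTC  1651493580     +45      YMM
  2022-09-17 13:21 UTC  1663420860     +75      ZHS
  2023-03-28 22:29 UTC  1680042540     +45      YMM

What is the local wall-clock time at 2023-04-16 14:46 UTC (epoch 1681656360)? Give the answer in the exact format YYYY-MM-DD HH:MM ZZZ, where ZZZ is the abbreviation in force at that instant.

Query: 2023-04-16 14:46 UTC
Rule 3/3 (YMM, +00:45): 2023-03-28 22:29 UTC ≤ query < +∞
14·60 + 46 + 45 = 931 min
931 = 0·1440 + 931; 931 = 15·60 + 31 → 15:31, same day
→ 2023-04-16 15:31 YMM

2023-04-16 15:31 YMM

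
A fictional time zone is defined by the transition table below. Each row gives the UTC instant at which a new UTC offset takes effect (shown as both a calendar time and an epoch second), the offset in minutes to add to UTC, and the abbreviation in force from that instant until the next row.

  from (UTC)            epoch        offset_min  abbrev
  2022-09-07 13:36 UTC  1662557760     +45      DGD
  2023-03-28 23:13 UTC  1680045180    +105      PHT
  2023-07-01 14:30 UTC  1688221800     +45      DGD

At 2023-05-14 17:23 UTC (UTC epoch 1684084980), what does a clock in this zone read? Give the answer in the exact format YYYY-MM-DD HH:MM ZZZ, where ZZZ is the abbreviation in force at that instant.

Query: 2023-05-14 17:23 UTC
Rule 2/3 (PHT, +01:45): 2023-03-28 23:13 UTC ≤ query < 2023-07-01 14:30 UTC
17·60 + 23 + 105 = 1148 min
1148 = 0·1440 + 1148; 1148 = 19·60 + 8 → 19:08, same day
→ 2023-05-14 19:08 PHT

2023-05-14 19:08 PHT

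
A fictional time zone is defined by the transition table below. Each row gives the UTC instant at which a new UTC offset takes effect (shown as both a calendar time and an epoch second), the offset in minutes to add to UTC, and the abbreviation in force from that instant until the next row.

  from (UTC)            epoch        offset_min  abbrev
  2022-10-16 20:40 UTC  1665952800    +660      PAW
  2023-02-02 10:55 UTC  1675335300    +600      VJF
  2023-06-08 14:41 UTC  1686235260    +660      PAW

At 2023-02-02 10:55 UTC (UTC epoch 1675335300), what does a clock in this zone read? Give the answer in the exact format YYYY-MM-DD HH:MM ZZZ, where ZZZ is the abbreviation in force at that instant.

Query: 2023-02-02 10:55 UTC
Rule 2/3 (VJF, +10:00): 2023-02-02 10:55 UTC ≤ query < 2023-06-08 14:41 UTC
10·60 + 55 + 600 = 1255 min
1255 = 0·1440 + 1255; 1255 = 20·60 + 55 → 20:55, same day
→ 2023-02-02 20:55 VJF

2023-02-02 20:55 VJF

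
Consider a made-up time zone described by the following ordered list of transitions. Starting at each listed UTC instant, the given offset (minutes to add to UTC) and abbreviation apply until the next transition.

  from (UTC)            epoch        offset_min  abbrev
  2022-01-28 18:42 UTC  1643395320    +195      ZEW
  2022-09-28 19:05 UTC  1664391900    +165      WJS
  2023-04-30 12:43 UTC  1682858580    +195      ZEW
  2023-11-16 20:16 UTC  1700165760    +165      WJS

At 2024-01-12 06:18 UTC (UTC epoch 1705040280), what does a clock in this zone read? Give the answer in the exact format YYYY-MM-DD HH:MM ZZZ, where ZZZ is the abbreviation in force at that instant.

Query: 2024-01-12 06:18 UTC
Rule 4/4 (WJS, +02:45): 2023-11-16 20:16 UTC ≤ query < +∞
6·60 + 18 + 165 = 543 min
543 = 0·1440 + 543; 543 = 9·60 + 3 → 09:03, same day
→ 2024-01-12 09:03 WJS

2024-01-12 09:03 WJS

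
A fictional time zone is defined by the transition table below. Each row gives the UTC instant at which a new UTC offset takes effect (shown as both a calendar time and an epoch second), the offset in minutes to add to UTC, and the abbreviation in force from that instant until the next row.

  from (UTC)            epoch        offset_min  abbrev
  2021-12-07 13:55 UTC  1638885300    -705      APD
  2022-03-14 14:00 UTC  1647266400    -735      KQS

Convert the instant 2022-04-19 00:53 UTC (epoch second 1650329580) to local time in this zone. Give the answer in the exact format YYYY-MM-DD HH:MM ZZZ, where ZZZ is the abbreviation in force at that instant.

Query: 2022-04-19 00:53 UTC
Rule 2/2 (KQS, -12:15): 2022-03-14 14:00 UTC ≤ query < +∞
0·60 + 53 - 735 = -682 min
-682 = -1·1440 + 758; 758 = 12·60 + 38 → 12:38, 2022-04-19 - 1 day = 2022-04-18
→ 2022-04-18 12:38 KQS

2022-04-18 12:38 KQS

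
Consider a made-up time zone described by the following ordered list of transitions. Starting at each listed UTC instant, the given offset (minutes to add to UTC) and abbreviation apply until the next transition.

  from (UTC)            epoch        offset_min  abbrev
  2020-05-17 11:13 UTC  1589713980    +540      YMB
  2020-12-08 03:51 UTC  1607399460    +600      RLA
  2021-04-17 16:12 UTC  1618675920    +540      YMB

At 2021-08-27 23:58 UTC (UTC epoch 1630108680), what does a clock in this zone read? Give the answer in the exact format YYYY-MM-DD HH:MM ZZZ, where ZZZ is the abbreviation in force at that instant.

Query: 2021-08-27 23:58 UTC
Rule 3/3 (YMB, +09:00): 2021-04-17 16:12 UTC ≤ query < +∞
23·60 + 58 + 540 = 1978 min
1978 = 1·1440 + 538; 538 = 8·60 + 58 → 08:58, 2021-08-27 + 1 day = 2021-08-28
→ 2021-08-28 08:58 YMB

2021-08-28 08:58 YMB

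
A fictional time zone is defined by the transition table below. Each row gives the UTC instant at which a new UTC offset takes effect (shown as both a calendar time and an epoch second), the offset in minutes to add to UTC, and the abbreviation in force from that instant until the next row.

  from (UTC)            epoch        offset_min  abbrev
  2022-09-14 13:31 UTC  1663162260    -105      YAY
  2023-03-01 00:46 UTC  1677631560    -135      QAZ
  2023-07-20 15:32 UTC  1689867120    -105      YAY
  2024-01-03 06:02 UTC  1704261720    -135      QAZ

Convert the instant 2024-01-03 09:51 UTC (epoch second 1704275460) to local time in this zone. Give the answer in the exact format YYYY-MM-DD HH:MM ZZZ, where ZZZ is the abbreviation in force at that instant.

Query: 2024-01-03 09:51 UTC
Rule 4/4 (QAZ, -02:15): 2024-01-03 06:02 UTC ≤ query < +∞
9·60 + 51 - 135 = 456 min
456 = 0·1440 + 456; 456 = 7·60 + 36 → 07:36, same day
→ 2024-01-03 07:36 QAZ

2024-01-03 07:36 QAZ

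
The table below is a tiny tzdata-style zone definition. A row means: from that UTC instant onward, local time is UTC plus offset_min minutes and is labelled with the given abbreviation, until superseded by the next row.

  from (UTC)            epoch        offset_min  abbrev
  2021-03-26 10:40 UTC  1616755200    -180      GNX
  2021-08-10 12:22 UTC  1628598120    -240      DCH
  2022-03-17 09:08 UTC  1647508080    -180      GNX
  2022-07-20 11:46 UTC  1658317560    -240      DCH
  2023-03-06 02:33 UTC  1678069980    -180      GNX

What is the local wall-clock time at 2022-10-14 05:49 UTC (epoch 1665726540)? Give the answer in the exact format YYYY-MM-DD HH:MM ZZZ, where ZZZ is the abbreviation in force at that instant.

Query: 2022-10-14 05:49 UTC
Rule 4/5 (DCH, -04:00): 2022-07-20 11:46 UTC ≤ query < 2023-03-06 02:33 UTC
5·60 + 49 - 240 = 109 min
109 = 0·1440 + 109; 109 = 1·60 + 49 → 01:49, same day
→ 2022-10-14 01:49 DCH

2022-10-14 01:49 DCH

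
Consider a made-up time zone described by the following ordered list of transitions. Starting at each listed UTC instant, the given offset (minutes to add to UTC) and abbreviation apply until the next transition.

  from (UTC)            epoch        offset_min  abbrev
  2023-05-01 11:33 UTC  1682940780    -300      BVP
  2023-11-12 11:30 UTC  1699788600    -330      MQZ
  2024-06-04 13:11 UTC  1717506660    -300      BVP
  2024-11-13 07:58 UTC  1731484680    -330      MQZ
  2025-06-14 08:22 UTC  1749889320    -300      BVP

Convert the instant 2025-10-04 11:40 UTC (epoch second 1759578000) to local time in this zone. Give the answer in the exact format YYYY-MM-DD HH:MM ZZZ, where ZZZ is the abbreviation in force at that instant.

Query: 2025-10-04 11:40 UTC
Rule 5/5 (BVP, -05:00): 2025-06-14 08:22 UTC ≤ query < +∞
11·60 + 40 - 300 = 400 min
400 = 0·1440 + 400; 400 = 6·60 + 40 → 06:40, same day
→ 2025-10-04 06:40 BVP

2025-10-04 06:40 BVP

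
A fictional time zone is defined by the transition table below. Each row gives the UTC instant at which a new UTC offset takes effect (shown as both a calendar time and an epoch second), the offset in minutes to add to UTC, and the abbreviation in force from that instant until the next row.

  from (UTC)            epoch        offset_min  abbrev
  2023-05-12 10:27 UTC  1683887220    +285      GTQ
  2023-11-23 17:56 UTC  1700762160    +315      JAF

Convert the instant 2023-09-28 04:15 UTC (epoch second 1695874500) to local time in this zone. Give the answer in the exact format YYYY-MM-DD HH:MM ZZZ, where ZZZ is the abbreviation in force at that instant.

Query: 2023-09-28 04:15 UTC
Rule 1/2 (GTQ, +04:45): 2023-05-12 10:27 UTC ≤ query < 2023-11-23 17:56 UTC
4·60 + 15 + 285 = 540 min
540 = 0·1440 + 540; 540 = 9·60 + 0 → 09:00, same day
→ 2023-09-28 09:00 GTQ

2023-09-28 09:00 GTQ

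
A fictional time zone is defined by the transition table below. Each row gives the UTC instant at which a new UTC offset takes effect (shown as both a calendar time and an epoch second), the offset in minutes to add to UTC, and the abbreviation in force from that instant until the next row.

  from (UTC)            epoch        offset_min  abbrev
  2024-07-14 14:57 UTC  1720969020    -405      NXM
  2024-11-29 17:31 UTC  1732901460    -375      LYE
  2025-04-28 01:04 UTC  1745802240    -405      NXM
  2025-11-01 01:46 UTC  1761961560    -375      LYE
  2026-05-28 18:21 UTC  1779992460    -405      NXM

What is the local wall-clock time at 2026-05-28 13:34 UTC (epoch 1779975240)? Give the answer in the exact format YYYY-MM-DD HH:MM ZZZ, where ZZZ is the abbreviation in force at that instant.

2026-05-28 07:19 LYE

Query: 2026-05-28 13:34 UTC
Rule 4/5 (LYE, -06:15): 2025-11-01 01:46 UTC ≤ query < 2026-05-28 18:21 UTC
13·60 + 34 - 375 = 439 min
439 = 0·1440 + 439; 439 = 7·60 + 19 → 07:19, same day
→ 2026-05-28 07:19 LYE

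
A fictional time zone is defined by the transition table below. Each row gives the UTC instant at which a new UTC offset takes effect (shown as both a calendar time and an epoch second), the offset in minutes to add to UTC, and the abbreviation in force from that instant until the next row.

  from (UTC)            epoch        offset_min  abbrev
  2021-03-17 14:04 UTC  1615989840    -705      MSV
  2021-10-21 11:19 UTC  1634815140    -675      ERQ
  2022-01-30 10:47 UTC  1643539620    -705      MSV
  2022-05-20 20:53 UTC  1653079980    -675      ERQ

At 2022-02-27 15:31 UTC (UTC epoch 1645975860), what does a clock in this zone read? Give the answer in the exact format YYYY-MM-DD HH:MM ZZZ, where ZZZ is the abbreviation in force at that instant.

Query: 2022-02-27 15:31 UTC
Rule 3/4 (MSV, -11:45): 2022-01-30 10:47 UTC ≤ query < 2022-05-20 20:53 UTC
15·60 + 31 - 705 = 226 min
226 = 0·1440 + 226; 226 = 3·60 + 46 → 03:46, same day
→ 2022-02-27 03:46 MSV

2022-02-27 03:46 MSV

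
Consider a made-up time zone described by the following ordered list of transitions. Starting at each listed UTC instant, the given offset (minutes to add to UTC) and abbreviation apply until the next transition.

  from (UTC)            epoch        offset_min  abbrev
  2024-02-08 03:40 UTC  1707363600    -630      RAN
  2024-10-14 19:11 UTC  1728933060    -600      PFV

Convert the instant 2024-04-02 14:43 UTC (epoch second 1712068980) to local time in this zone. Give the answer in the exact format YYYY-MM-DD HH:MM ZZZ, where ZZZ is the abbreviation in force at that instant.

2024-04-02 04:13 RAN

Query: 2024-04-02 14:43 UTC
Rule 1/2 (RAN, -10:30): 2024-02-08 03:40 UTC ≤ query < 2024-10-14 19:11 UTC
14·60 + 43 - 630 = 253 min
253 = 0·1440 + 253; 253 = 4·60 + 13 → 04:13, same day
→ 2024-04-02 04:13 RAN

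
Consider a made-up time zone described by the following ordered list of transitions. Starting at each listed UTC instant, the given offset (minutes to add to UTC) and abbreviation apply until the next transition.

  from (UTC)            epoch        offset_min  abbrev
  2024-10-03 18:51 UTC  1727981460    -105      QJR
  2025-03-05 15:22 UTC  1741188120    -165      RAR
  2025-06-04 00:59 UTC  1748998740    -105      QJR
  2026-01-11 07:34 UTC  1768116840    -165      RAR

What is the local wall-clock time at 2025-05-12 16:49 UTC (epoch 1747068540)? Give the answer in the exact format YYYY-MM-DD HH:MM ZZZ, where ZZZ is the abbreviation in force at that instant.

2025-05-12 14:04 RAR

Query: 2025-05-12 16:49 UTC
Rule 2/4 (RAR, -02:45): 2025-03-05 15:22 UTC ≤ query < 2025-06-04 00:59 UTC
16·60 + 49 - 165 = 844 min
844 = 0·1440 + 844; 844 = 14·60 + 4 → 14:04, same day
→ 2025-05-12 14:04 RAR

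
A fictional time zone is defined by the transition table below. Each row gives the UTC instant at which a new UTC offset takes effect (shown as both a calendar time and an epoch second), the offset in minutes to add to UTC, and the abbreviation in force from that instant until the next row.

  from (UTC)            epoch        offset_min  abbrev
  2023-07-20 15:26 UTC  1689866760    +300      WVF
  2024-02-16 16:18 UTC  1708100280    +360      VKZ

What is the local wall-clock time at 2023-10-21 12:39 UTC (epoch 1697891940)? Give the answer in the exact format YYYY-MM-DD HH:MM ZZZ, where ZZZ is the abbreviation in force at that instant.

2023-10-21 17:39 WVF

Query: 2023-10-21 12:39 UTC
Rule 1/2 (WVF, +05:00): 2023-07-20 15:26 UTC ≤ query < 2024-02-16 16:18 UTC
12·60 + 39 + 300 = 1059 min
1059 = 0·1440 + 1059; 1059 = 17·60 + 39 → 17:39, same day
→ 2023-10-21 17:39 WVF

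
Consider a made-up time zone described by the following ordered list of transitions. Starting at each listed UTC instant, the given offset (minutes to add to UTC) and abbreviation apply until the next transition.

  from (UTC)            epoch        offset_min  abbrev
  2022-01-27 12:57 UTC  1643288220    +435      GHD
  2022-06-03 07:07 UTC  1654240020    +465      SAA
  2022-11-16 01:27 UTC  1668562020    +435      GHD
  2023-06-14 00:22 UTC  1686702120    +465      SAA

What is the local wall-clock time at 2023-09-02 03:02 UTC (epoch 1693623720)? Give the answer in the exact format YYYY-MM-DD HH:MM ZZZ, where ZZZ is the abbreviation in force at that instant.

2023-09-02 10:47 SAA

Query: 2023-09-02 03:02 UTC
Rule 4/4 (SAA, +07:45): 2023-06-14 00:22 UTC ≤ query < +∞
3·60 + 2 + 465 = 647 min
647 = 0·1440 + 647; 647 = 10·60 + 47 → 10:47, same day
→ 2023-09-02 10:47 SAA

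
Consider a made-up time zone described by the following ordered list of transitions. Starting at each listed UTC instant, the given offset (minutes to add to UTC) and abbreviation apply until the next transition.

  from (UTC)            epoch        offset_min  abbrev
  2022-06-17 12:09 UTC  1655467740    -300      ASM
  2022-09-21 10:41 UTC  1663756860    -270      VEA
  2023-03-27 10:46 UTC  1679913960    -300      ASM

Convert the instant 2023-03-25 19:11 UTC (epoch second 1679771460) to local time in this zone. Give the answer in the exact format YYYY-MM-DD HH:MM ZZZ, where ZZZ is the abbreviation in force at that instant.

2023-03-25 14:41 VEA

Query: 2023-03-25 19:11 UTC
Rule 2/3 (VEA, -04:30): 2022-09-21 10:41 UTC ≤ query < 2023-03-27 10:46 UTC
19·60 + 11 - 270 = 881 min
881 = 0·1440 + 881; 881 = 14·60 + 41 → 14:41, same day
→ 2023-03-25 14:41 VEA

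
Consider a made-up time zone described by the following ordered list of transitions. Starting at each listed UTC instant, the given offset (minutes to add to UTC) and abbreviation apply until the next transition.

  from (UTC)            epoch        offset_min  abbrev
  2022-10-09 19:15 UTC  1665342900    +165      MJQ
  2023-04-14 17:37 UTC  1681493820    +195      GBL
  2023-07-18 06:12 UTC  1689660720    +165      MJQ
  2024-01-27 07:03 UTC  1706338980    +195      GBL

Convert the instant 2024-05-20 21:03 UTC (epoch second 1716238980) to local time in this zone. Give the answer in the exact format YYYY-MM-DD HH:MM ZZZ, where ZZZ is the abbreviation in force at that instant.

2024-05-21 00:18 GBL

Query: 2024-05-20 21:03 UTC
Rule 4/4 (GBL, +03:15): 2024-01-27 07:03 UTC ≤ query < +∞
21·60 + 3 + 195 = 1458 min
1458 = 1·1440 + 18; 18 = 0·60 + 18 → 00:18, 2024-05-20 + 1 day = 2024-05-21
→ 2024-05-21 00:18 GBL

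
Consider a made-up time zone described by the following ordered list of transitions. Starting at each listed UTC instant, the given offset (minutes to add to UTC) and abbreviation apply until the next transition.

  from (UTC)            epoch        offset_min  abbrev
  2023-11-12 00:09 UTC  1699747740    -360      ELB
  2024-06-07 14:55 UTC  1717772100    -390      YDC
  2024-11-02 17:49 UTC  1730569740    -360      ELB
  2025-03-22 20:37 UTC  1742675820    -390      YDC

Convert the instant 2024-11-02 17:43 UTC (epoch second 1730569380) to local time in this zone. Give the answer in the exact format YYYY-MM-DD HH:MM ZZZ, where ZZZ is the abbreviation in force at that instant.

2024-11-02 11:13 YDC

Query: 2024-11-02 17:43 UTC
Rule 2/4 (YDC, -06:30): 2024-06-07 14:55 UTC ≤ query < 2024-11-02 17:49 UTC
17·60 + 43 - 390 = 673 min
673 = 0·1440 + 673; 673 = 11·60 + 13 → 11:13, same day
→ 2024-11-02 11:13 YDC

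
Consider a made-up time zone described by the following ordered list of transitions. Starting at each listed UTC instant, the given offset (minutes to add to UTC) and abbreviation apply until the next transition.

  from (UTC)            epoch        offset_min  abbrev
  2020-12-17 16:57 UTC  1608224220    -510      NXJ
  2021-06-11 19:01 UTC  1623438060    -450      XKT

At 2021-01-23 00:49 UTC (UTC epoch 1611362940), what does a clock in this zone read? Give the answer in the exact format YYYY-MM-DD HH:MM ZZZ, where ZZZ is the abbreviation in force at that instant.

2021-01-22 16:19 NXJ

Query: 2021-01-23 00:49 UTC
Rule 1/2 (NXJ, -08:30): 2020-12-17 16:57 UTC ≤ query < 2021-06-11 19:01 UTC
0·60 + 49 - 510 = -461 min
-461 = -1·1440 + 979; 979 = 16·60 + 19 → 16:19, 2021-01-23 - 1 day = 2021-01-22
→ 2021-01-22 16:19 NXJ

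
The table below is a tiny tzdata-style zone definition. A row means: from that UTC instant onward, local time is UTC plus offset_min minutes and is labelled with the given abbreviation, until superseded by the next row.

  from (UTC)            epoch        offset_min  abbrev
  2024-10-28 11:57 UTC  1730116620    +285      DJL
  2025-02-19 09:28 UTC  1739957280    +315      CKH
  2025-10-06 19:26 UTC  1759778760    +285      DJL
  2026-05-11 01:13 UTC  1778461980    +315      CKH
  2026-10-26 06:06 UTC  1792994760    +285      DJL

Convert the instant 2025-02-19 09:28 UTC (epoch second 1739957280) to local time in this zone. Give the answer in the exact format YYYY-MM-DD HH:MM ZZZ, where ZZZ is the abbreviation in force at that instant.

2025-02-19 14:43 CKH

Query: 2025-02-19 09:28 UTC
Rule 2/5 (CKH, +05:15): 2025-02-19 09:28 UTC ≤ query < 2025-10-06 19:26 UTC
9·60 + 28 + 315 = 883 min
883 = 0·1440 + 883; 883 = 14·60 + 43 → 14:43, same day
→ 2025-02-19 14:43 CKH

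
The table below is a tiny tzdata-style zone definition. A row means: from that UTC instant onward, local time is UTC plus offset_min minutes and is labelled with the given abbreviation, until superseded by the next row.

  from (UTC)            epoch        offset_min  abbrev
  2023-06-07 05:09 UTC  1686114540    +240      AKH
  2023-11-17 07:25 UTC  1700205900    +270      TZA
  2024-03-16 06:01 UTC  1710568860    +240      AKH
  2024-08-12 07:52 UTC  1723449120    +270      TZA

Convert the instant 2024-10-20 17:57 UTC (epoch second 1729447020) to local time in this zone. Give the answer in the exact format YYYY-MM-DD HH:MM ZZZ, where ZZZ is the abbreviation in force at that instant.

Query: 2024-10-20 17:57 UTC
Rule 4/4 (TZA, +04:30): 2024-08-12 07:52 UTC ≤ query < +∞
17·60 + 57 + 270 = 1347 min
1347 = 0·1440 + 1347; 1347 = 22·60 + 27 → 22:27, same day
→ 2024-10-20 22:27 TZA

2024-10-20 22:27 TZA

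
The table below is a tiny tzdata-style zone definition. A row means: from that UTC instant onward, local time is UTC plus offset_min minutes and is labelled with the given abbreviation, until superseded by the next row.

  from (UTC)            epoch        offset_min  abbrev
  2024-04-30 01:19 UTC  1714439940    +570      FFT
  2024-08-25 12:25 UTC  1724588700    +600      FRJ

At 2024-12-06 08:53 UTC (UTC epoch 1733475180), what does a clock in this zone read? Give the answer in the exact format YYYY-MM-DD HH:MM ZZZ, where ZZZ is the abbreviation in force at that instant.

Query: 2024-12-06 08:53 UTC
Rule 2/2 (FRJ, +10:00): 2024-08-25 12:25 UTC ≤ query < +∞
8·60 + 53 + 600 = 1133 min
1133 = 0·1440 + 1133; 1133 = 18·60 + 53 → 18:53, same day
→ 2024-12-06 18:53 FRJ

2024-12-06 18:53 FRJ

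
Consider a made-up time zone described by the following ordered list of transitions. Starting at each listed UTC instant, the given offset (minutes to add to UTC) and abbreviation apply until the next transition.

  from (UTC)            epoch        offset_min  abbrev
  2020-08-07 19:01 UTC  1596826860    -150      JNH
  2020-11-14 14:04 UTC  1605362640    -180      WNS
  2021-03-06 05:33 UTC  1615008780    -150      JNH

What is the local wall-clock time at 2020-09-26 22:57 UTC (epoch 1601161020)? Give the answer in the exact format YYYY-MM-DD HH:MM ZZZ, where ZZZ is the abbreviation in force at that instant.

2020-09-26 20:27 JNH

Query: 2020-09-26 22:57 UTC
Rule 1/3 (JNH, -02:30): 2020-08-07 19:01 UTC ≤ query < 2020-11-14 14:04 UTC
22·60 + 57 - 150 = 1227 min
1227 = 0·1440 + 1227; 1227 = 20·60 + 27 → 20:27, same day
→ 2020-09-26 20:27 JNH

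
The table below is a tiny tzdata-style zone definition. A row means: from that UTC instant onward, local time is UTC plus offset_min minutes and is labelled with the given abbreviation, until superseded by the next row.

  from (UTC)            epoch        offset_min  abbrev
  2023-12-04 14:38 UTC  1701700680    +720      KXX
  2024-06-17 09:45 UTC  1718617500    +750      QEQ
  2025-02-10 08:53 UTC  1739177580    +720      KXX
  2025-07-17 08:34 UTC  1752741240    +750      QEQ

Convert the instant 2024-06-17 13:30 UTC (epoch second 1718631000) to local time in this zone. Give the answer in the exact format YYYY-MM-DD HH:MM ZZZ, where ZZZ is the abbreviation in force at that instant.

Query: 2024-06-17 13:30 UTC
Rule 2/4 (QEQ, +12:30): 2024-06-17 09:45 UTC ≤ query < 2025-02-10 08:53 UTC
13·60 + 30 + 750 = 1560 min
1560 = 1·1440 + 120; 120 = 2·60 + 0 → 02:00, 2024-06-17 + 1 day = 2024-06-18
→ 2024-06-18 02:00 QEQ

2024-06-18 02:00 QEQ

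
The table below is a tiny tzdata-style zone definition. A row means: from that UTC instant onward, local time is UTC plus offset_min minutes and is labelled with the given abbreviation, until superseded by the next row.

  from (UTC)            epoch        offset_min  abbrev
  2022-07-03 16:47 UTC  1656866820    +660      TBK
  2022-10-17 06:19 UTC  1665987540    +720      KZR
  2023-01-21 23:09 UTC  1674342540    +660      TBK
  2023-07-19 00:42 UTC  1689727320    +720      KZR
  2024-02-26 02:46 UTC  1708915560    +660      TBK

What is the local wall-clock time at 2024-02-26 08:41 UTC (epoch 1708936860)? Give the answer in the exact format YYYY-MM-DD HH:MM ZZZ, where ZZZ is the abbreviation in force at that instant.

2024-02-26 19:41 TBK

Query: 2024-02-26 08:41 UTC
Rule 5/5 (TBK, +11:00): 2024-02-26 02:46 UTC ≤ query < +∞
8·60 + 41 + 660 = 1181 min
1181 = 0·1440 + 1181; 1181 = 19·60 + 41 → 19:41, same day
→ 2024-02-26 19:41 TBK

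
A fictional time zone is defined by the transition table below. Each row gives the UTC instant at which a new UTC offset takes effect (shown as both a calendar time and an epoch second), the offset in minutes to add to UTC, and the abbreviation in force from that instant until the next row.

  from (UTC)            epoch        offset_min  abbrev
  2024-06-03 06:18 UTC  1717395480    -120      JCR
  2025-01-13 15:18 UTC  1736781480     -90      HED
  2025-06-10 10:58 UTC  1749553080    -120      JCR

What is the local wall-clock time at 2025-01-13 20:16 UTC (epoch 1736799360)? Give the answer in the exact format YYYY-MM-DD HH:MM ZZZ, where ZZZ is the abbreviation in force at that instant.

Query: 2025-01-13 20:16 UTC
Rule 2/3 (HED, -01:30): 2025-01-13 15:18 UTC ≤ query < 2025-06-10 10:58 UTC
20·60 + 16 - 90 = 1126 min
1126 = 0·1440 + 1126; 1126 = 18·60 + 46 → 18:46, same day
→ 2025-01-13 18:46 HED

2025-01-13 18:46 HED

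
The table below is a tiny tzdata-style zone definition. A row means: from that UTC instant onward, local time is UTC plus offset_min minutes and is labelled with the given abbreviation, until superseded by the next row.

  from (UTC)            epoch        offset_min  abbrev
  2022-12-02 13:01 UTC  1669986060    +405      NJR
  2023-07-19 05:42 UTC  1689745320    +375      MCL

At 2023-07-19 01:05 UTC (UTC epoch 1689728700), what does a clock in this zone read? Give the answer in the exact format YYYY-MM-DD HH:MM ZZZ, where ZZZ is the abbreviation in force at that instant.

Query: 2023-07-19 01:05 UTC
Rule 1/2 (NJR, +06:45): 2022-12-02 13:01 UTC ≤ query < 2023-07-19 05:42 UTC
1·60 + 5 + 405 = 470 min
470 = 0·1440 + 470; 470 = 7·60 + 50 → 07:50, same day
→ 2023-07-19 07:50 NJR

2023-07-19 07:50 NJR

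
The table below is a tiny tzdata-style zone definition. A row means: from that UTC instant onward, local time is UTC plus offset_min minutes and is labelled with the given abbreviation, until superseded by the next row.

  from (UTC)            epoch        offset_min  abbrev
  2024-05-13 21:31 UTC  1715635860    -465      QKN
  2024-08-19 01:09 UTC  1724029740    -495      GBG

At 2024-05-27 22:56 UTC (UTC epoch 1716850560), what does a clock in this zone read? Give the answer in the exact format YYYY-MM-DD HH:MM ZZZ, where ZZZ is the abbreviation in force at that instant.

Query: 2024-05-27 22:56 UTC
Rule 1/2 (QKN, -07:45): 2024-05-13 21:31 UTC ≤ query < 2024-08-19 01:09 UTC
22·60 + 56 - 465 = 911 min
911 = 0·1440 + 911; 911 = 15·60 + 11 → 15:11, same day
→ 2024-05-27 15:11 QKN

2024-05-27 15:11 QKN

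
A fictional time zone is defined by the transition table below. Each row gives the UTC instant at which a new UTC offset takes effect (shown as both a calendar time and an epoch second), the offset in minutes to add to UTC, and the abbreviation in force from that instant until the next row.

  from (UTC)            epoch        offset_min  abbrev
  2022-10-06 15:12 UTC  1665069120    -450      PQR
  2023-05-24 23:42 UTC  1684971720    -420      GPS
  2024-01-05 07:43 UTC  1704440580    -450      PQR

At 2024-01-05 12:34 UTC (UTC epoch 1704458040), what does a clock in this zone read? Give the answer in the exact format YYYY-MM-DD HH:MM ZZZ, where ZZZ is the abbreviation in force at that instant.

2024-01-05 05:04 PQR

Query: 2024-01-05 12:34 UTC
Rule 3/3 (PQR, -07:30): 2024-01-05 07:43 UTC ≤ query < +∞
12·60 + 34 - 450 = 304 min
304 = 0·1440 + 304; 304 = 5·60 + 4 → 05:04, same day
→ 2024-01-05 05:04 PQR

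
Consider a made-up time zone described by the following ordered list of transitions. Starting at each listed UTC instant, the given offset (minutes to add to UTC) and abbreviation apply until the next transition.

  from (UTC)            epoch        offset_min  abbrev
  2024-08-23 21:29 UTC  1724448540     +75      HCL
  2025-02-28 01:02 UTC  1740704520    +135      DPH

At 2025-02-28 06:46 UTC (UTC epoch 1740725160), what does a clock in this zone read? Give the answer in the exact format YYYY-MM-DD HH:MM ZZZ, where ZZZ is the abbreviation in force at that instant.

Query: 2025-02-28 06:46 UTC
Rule 2/2 (DPH, +02:15): 2025-02-28 01:02 UTC ≤ query < +∞
6·60 + 46 + 135 = 541 min
541 = 0·1440 + 541; 541 = 9·60 + 1 → 09:01, same day
→ 2025-02-28 09:01 DPH

2025-02-28 09:01 DPH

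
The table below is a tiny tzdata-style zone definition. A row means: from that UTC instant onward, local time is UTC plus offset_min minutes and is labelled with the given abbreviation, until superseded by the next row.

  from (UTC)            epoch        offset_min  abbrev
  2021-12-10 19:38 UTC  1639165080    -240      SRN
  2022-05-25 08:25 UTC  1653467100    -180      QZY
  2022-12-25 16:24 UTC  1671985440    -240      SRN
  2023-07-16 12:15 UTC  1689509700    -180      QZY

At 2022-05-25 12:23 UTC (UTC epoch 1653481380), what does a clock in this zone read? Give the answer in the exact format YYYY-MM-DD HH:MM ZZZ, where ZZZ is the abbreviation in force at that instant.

Query: 2022-05-25 12:23 UTC
Rule 2/4 (QZY, -03:00): 2022-05-25 08:25 UTC ≤ query < 2022-12-25 16:24 UTC
12·60 + 23 - 180 = 563 min
563 = 0·1440 + 563; 563 = 9·60 + 23 → 09:23, same day
→ 2022-05-25 09:23 QZY

2022-05-25 09:23 QZY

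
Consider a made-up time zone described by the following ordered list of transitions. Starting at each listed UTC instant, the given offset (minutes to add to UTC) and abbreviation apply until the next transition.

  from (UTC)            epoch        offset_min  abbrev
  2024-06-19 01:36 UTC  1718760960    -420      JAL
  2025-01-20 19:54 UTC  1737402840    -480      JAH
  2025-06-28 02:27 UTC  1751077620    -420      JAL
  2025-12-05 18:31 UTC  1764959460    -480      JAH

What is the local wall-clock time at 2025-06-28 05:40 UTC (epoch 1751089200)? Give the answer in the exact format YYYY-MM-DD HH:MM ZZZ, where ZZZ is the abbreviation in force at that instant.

Query: 2025-06-28 05:40 UTC
Rule 3/4 (JAL, -07:00): 2025-06-28 02:27 UTC ≤ query < 2025-12-05 18:31 UTC
5·60 + 40 - 420 = -80 min
-80 = -1·1440 + 1360; 1360 = 22·60 + 40 → 22:40, 2025-06-28 - 1 day = 2025-06-27
→ 2025-06-27 22:40 JAL

2025-06-27 22:40 JAL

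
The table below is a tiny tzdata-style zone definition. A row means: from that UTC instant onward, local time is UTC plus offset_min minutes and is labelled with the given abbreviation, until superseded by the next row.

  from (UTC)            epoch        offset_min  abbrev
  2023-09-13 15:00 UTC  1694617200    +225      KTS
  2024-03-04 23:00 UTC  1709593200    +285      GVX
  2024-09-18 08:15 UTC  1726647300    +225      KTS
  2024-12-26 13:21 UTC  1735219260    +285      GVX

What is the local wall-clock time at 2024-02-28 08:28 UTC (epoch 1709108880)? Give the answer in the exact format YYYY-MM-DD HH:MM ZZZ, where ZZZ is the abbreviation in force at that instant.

Query: 2024-02-28 08:28 UTC
Rule 1/4 (KTS, +03:45): 2023-09-13 15:00 UTC ≤ query < 2024-03-04 23:00 UTC
8·60 + 28 + 225 = 733 min
733 = 0·1440 + 733; 733 = 12·60 + 13 → 12:13, same day
→ 2024-02-28 12:13 KTS

2024-02-28 12:13 KTS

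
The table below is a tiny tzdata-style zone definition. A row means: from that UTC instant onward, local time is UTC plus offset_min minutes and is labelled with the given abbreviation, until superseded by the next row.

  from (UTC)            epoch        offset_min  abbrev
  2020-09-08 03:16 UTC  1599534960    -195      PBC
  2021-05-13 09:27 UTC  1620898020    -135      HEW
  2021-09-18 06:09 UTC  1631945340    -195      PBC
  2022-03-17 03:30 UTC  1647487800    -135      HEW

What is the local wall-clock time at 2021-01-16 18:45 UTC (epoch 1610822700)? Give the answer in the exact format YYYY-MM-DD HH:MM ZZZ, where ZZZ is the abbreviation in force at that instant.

2021-01-16 15:30 PBC

Query: 2021-01-16 18:45 UTC
Rule 1/4 (PBC, -03:15): 2020-09-08 03:16 UTC ≤ query < 2021-05-13 09:27 UTC
18·60 + 45 - 195 = 930 min
930 = 0·1440 + 930; 930 = 15·60 + 30 → 15:30, same day
→ 2021-01-16 15:30 PBC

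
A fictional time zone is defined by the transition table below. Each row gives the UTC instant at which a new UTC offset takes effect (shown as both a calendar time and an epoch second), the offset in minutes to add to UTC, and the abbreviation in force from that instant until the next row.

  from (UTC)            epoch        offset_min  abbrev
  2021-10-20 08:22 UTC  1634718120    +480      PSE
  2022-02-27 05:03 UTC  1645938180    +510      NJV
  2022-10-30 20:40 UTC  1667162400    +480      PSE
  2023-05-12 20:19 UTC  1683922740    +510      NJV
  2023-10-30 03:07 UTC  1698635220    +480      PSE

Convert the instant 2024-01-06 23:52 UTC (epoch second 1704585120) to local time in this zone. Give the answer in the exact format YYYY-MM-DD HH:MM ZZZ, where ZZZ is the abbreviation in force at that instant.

Query: 2024-01-06 23:52 UTC
Rule 5/5 (PSE, +08:00): 2023-10-30 03:07 UTC ≤ query < +∞
23·60 + 52 + 480 = 1912 min
1912 = 1·1440 + 472; 472 = 7·60 + 52 → 07:52, 2024-01-06 + 1 day = 2024-01-07
→ 2024-01-07 07:52 PSE

2024-01-07 07:52 PSE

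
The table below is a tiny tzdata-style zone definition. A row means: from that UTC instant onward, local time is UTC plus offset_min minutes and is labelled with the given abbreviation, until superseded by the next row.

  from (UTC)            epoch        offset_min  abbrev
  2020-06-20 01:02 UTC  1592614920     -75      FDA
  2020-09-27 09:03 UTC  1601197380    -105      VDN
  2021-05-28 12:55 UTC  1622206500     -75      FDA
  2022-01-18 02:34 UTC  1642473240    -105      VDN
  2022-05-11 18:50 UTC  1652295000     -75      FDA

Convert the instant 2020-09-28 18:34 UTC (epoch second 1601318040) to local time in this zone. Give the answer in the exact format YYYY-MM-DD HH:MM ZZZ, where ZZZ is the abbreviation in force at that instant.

Query: 2020-09-28 18:34 UTC
Rule 2/5 (VDN, -01:45): 2020-09-27 09:03 UTC ≤ query < 2021-05-28 12:55 UTC
18·60 + 34 - 105 = 1009 min
1009 = 0·1440 + 1009; 1009 = 16·60 + 49 → 16:49, same day
→ 2020-09-28 16:49 VDN

2020-09-28 16:49 VDN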